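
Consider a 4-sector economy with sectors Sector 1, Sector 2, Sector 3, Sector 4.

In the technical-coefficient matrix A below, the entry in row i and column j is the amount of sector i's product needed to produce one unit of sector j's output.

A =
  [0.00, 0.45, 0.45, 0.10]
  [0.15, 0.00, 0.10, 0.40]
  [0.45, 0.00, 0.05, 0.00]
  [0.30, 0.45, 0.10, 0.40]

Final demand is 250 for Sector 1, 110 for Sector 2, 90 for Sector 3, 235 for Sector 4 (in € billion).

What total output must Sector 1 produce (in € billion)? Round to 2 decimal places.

x_1 = 1338.83

I − A =
  [   1.00    -0.45    -0.45    -0.10]
  [  -0.15     1.00    -0.10    -0.40]
  [  -0.45     0.00     0.95     0.00]
  [  -0.30    -0.45    -0.10     0.60]
Compute the cofactors C_ij = (−1)^(i+j)·(3×3 minor ij) of I−A; the adjugate is their transpose:
adj(I−A) = Cᵀ =
  [ 0.399000   0.299250   0.248500   0.266000]
  [ 0.244500   0.415500   0.193000   0.317750]
  [ 0.189000   0.141750   0.288750   0.126000]
  [ 0.414375   0.484875   0.317125   0.663125]
det(I−A) = Σ_j (I−A)_1j·C_1j = (1.00)(0.399000) + (-0.45)(0.244500) + (-0.45)(0.189000) + (-0.10)(0.414375) = 0.1624875
(I − A)⁻¹ = adj(I−A) / det(I−A) ≈
  [   2.4556     1.8417     1.5293     1.6370]
  [   1.5047     2.5571     1.1878     1.9555]
  [   1.1632     0.8724     1.7771     0.7754]
  [   2.5502     2.9841     1.9517     4.0811]
x = (I − A)⁻¹ d = adj(I−A)·d / det(I−A), with det(I−A) = 0.1624875:
  x_1 = (0.399000·250 + 0.299250·110 + 0.248500·90 + 0.266000·235) / 0.1624875 = 217.5425 / 0.1624875 ≈ 1338.83
  x_2 = (0.244500·250 + 0.415500·110 + 0.193000·90 + 0.317750·235) / 0.1624875 = 198.87125 / 0.1624875 ≈ 1223.92
  x_3 = (0.189000·250 + 0.141750·110 + 0.288750·90 + 0.126000·235) / 0.1624875 = 118.44 / 0.1624875 ≈ 728.92
  x_4 = (0.414375·250 + 0.484875·110 + 0.317125·90 + 0.663125·235) / 0.1624875 = 341.305625 / 0.1624875 ≈ 2100.50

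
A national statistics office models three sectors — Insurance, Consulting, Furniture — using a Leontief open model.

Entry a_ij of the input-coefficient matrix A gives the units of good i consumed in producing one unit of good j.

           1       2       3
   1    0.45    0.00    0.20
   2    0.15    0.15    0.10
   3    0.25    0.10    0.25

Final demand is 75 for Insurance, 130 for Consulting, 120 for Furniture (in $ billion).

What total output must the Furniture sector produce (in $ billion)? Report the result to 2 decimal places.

I − A =
  [   0.55     0.00    -0.20]
  [  -0.15     0.85    -0.10]
  [  -0.25    -0.10     0.75]
Cofactors of I−A, C_ij = (−1)^(i+j)·(minor ij) (rows/columns in the sector order above):
  C_11 = (0.85)(0.75) − (-0.10)(-0.10) = 0.6275
  C_12 = −[(-0.15)(0.75) − (-0.10)(-0.25)] = 0.1375
  C_13 = (-0.15)(-0.10) − (0.85)(-0.25) = 0.2275
  C_21 = −[(0.00)(0.75) − (-0.20)(-0.10)] = 0.0200
  C_22 = (0.55)(0.75) − (-0.20)(-0.25) = 0.3625
  C_23 = −[(0.55)(-0.10) − (0.00)(-0.25)] = 0.0550
  C_31 = (0.00)(-0.10) − (-0.20)(0.85) = 0.1700
  C_32 = −[(0.55)(-0.10) − (-0.20)(-0.15)] = 0.0850
  C_33 = (0.55)(0.85) − (0.00)(-0.15) = 0.4675
det(I−A) = Σ_j (I−A)_1j·C_1j = (0.55)(0.6275) + (0.00)(0.1375) + (-0.20)(0.2275) = 0.299625
adj(I−A) = Cᵀ =
  [ 0.6275   0.0200   0.1700]
  [ 0.1375   0.3625   0.0850]
  [ 0.2275   0.0550   0.4675]
(I − A)⁻¹ = adj(I−A) / det(I−A) ≈
  [   2.0943     0.0668     0.5674]
  [   0.4589     1.2098     0.2837]
  [   0.7593     0.1836     1.5603]
x = (I − A)⁻¹ d = adj(I−A)·d / det(I−A), with det(I−A) = 0.299625:
  x_1 = (0.6275·75 + 0.0200·130 + 0.1700·120) / 0.299625 = 70.0625 / 0.299625 ≈ 233.83
  x_2 = (0.1375·75 + 0.3625·130 + 0.0850·120) / 0.299625 = 67.6375 / 0.299625 ≈ 225.74
  x_3 = (0.2275·75 + 0.0550·130 + 0.4675·120) / 0.299625 = 80.3125 / 0.299625 ≈ 268.04

x_3 = 268.04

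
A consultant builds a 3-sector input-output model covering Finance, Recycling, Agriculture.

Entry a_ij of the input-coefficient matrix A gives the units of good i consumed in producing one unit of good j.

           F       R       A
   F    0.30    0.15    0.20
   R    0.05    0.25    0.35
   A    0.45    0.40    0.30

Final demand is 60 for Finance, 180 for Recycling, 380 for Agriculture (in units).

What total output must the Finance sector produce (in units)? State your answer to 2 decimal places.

x_F = 788.47

I − A =
  [   0.70    -0.15    -0.20]
  [  -0.05     0.75    -0.35]
  [  -0.45    -0.40     0.70]
Cofactors of I−A, C_ij = (−1)^(i+j)·(minor ij) (rows/columns in the sector order above):
  C_11 = (0.75)(0.70) − (-0.35)(-0.40) = 0.3850
  C_12 = −[(-0.05)(0.70) − (-0.35)(-0.45)] = 0.1925
  C_13 = (-0.05)(-0.40) − (0.75)(-0.45) = 0.3575
  C_21 = −[(-0.15)(0.70) − (-0.20)(-0.40)] = 0.1850
  C_22 = (0.70)(0.70) − (-0.20)(-0.45) = 0.4000
  C_23 = −[(0.70)(-0.40) − (-0.15)(-0.45)] = 0.3475
  C_31 = (-0.15)(-0.35) − (-0.20)(0.75) = 0.2025
  C_32 = −[(0.70)(-0.35) − (-0.20)(-0.05)] = 0.2550
  C_33 = (0.70)(0.75) − (-0.15)(-0.05) = 0.5175
det(I−A) = Σ_j (I−A)_1j·C_1j = (0.70)(0.3850) + (-0.15)(0.1925) + (-0.20)(0.3575) = 0.169125
adj(I−A) = Cᵀ =
  [ 0.3850   0.1850   0.2025]
  [ 0.1925   0.4000   0.2550]
  [ 0.3575   0.3475   0.5175]
(I − A)⁻¹ = adj(I−A) / det(I−A) ≈
  [   2.2764     1.0939     1.1973]
  [   1.1382     2.3651     1.5078]
  [   2.1138     2.0547     3.0599]
x = (I − A)⁻¹ d = adj(I−A)·d / det(I−A), with det(I−A) = 0.169125:
  x_F = (0.3850·60 + 0.1850·180 + 0.2025·380) / 0.169125 = 133.35 / 0.169125 ≈ 788.47
  x_R = (0.1925·60 + 0.4000·180 + 0.2550·380) / 0.169125 = 180.45 / 0.169125 ≈ 1066.96
  x_A = (0.3575·60 + 0.3475·180 + 0.5175·380) / 0.169125 = 280.65 / 0.169125 ≈ 1659.42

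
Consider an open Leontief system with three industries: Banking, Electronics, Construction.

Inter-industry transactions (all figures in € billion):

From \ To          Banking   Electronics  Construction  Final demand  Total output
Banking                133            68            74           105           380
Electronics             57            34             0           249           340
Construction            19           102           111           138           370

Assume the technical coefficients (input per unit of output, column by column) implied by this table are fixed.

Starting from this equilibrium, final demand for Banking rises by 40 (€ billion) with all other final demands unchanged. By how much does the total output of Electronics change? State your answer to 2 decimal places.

Δx_2 = 11.34

Technical coefficients a_ij = z_ij / X_j:
  a_11 = 133/380 = 0.35, a_21 = 57/380 = 0.15, a_31 = 19/380 = 0.05
  a_12 = 68/340 = 0.20, a_22 = 34/340 = 0.10, a_32 = 102/340 = 0.30
  a_13 = 74/370 = 0.20, a_23 = 0/370 = 0.00, a_33 = 111/370 = 0.30
I − A =
  [   0.65    -0.20    -0.20]
  [  -0.15     0.90     0.00]
  [  -0.05    -0.30     0.70]
Cofactors of I−A, C_ij = (−1)^(i+j)·(minor ij) (rows/columns in the sector order above):
  C_11 = (0.90)(0.70) − (0.00)(-0.30) = 0.6300
  C_12 = −[(-0.15)(0.70) − (0.00)(-0.05)] = 0.1050
  C_13 = (-0.15)(-0.30) − (0.90)(-0.05) = 0.0900
  C_21 = −[(-0.20)(0.70) − (-0.20)(-0.30)] = 0.2000
  C_22 = (0.65)(0.70) − (-0.20)(-0.05) = 0.4450
  C_23 = −[(0.65)(-0.30) − (-0.20)(-0.05)] = 0.2050
  C_31 = (-0.20)(0.00) − (-0.20)(0.90) = 0.1800
  C_32 = −[(0.65)(0.00) − (-0.20)(-0.15)] = 0.0300
  C_33 = (0.65)(0.90) − (-0.20)(-0.15) = 0.5550
det(I−A) = Σ_j (I−A)_1j·C_1j = (0.65)(0.6300) + (-0.20)(0.1050) + (-0.20)(0.0900) = 0.3705
adj(I−A) = Cᵀ =
  [ 0.6300   0.2000   0.1800]
  [ 0.1050   0.4450   0.0300]
  [ 0.0900   0.2050   0.5550]
(I − A)⁻¹ = adj(I−A) / det(I−A) ≈
  [   1.7004     0.5398     0.4858]
  [   0.2834     1.2011     0.0810]
  [   0.2429     0.5533     1.4980]
Δx = (I − A)⁻¹ Δd with Δd having +40 in the Banking component and 0 elsewhere.
So Δx_2 = L_21 · (+40), where L_21 = adj(I−A)_21 / det(I−A) = 0.1050 / 0.3705.
Δx_2 = 0.1050 × (+40) / 0.3705 = 4.20 / 0.3705 ≈ 11.34.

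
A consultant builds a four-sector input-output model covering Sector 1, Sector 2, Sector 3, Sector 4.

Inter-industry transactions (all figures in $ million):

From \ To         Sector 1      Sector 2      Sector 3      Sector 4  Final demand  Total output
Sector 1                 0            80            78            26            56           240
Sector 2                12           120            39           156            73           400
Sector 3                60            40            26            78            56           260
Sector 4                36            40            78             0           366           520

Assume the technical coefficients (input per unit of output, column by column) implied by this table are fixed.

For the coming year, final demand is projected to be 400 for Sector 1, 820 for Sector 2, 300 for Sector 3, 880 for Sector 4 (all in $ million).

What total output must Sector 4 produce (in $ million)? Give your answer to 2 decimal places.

Technical coefficients a_ij = z_ij / X_j:
  a_11 = 0/240 = 0.00, a_21 = 12/240 = 0.05, a_31 = 60/240 = 0.25, a_41 = 36/240 = 0.15
  a_12 = 80/400 = 0.20, a_22 = 120/400 = 0.30, a_32 = 40/400 = 0.10, a_42 = 40/400 = 0.10
  a_13 = 78/260 = 0.30, a_23 = 39/260 = 0.15, a_33 = 26/260 = 0.10, a_43 = 78/260 = 0.30
  a_14 = 26/520 = 0.05, a_24 = 156/520 = 0.30, a_34 = 78/520 = 0.15, a_44 = 0/520 = 0.00
I − A =
  [   1.00    -0.20    -0.30    -0.05]
  [  -0.05     0.70    -0.15    -0.30]
  [  -0.25    -0.10     0.90    -0.15]
  [  -0.15    -0.10    -0.30     1.00]
Compute the cofactors C_ij = (−1)^(i+j)·(3×3 minor ij) of I−A; the adjugate is their transpose:
adj(I−A) = Cᵀ =
  [ 0.545250   0.211500   0.260250   0.129750]
  [ 0.146625   0.762750   0.268125   0.276375]
  [ 0.193500   0.170000   0.645500   0.157500]
  [ 0.154500   0.159000   0.259500   0.544500]
det(I−A) = Σ_j (I−A)_1j·C_1j = (1.00)(0.545250) + (-0.20)(0.146625) + (-0.30)(0.193500) + (-0.05)(0.154500) = 0.45015
(I − A)⁻¹ = adj(I−A) / det(I−A) ≈
  [   1.2113     0.4698     0.5781     0.2882]
  [   0.3257     1.6944     0.5956     0.6140]
  [   0.4299     0.3777     1.4340     0.3499]
  [   0.3432     0.3532     0.5765     1.2096]
x = (I − A)⁻¹ d = adj(I−A)·d / det(I−A), with det(I−A) = 0.45015:
  x_1 = (0.545250·400 + 0.211500·820 + 0.260250·300 + 0.129750·880) / 0.45015 = 583.785 / 0.45015 ≈ 1296.87
  x_2 = (0.146625·400 + 0.762750·820 + 0.268125·300 + 0.276375·880) / 0.45015 = 1007.7525 / 0.45015 ≈ 2238.70
  x_3 = (0.193500·400 + 0.170000·820 + 0.645500·300 + 0.157500·880) / 0.45015 = 549.05 / 0.45015 ≈ 1219.70
  x_4 = (0.154500·400 + 0.159000·820 + 0.259500·300 + 0.544500·880) / 0.45015 = 749.19 / 0.45015 ≈ 1664.31

x_4 = 1664.31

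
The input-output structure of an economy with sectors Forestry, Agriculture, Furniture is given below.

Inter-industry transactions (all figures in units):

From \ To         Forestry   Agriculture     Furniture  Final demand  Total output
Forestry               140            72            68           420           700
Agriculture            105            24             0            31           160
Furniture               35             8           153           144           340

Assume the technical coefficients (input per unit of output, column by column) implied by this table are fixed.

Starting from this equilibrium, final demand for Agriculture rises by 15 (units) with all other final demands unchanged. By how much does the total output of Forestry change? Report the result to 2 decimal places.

Δx_1 = 11.82

Technical coefficients a_ij = z_ij / X_j:
  a_11 = 140/700 = 0.20, a_21 = 105/700 = 0.15, a_31 = 35/700 = 0.05
  a_12 = 72/160 = 0.45, a_22 = 24/160 = 0.15, a_32 = 8/160 = 0.05
  a_13 = 68/340 = 0.20, a_23 = 0/340 = 0.00, a_33 = 153/340 = 0.45
I − A =
  [   0.80    -0.45    -0.20]
  [  -0.15     0.85     0.00]
  [  -0.05    -0.05     0.55]
Cofactors of I−A, C_ij = (−1)^(i+j)·(minor ij) (rows/columns in the sector order above):
  C_11 = (0.85)(0.55) − (0.00)(-0.05) = 0.4675
  C_12 = −[(-0.15)(0.55) − (0.00)(-0.05)] = 0.0825
  C_13 = (-0.15)(-0.05) − (0.85)(-0.05) = 0.0500
  C_21 = −[(-0.45)(0.55) − (-0.20)(-0.05)] = 0.2575
  C_22 = (0.80)(0.55) − (-0.20)(-0.05) = 0.4300
  C_23 = −[(0.80)(-0.05) − (-0.45)(-0.05)] = 0.0625
  C_31 = (-0.45)(0.00) − (-0.20)(0.85) = 0.1700
  C_32 = −[(0.80)(0.00) − (-0.20)(-0.15)] = 0.0300
  C_33 = (0.80)(0.85) − (-0.45)(-0.15) = 0.6125
det(I−A) = Σ_j (I−A)_1j·C_1j = (0.80)(0.4675) + (-0.45)(0.0825) + (-0.20)(0.0500) = 0.326875
adj(I−A) = Cᵀ =
  [ 0.4675   0.2575   0.1700]
  [ 0.0825   0.4300   0.0300]
  [ 0.0500   0.0625   0.6125]
(I − A)⁻¹ = adj(I−A) / det(I−A) ≈
  [   1.4302     0.7878     0.5201]
  [   0.2524     1.3155     0.0918]
  [   0.1530     0.1912     1.8738]
Δx = (I − A)⁻¹ Δd with Δd having +15 in the Agriculture component and 0 elsewhere.
So Δx_1 = L_12 · (+15), where L_12 = adj(I−A)_12 / det(I−A) = 0.2575 / 0.326875.
Δx_1 = 0.2575 × (+15) / 0.326875 = 3.8625 / 0.326875 ≈ 11.82.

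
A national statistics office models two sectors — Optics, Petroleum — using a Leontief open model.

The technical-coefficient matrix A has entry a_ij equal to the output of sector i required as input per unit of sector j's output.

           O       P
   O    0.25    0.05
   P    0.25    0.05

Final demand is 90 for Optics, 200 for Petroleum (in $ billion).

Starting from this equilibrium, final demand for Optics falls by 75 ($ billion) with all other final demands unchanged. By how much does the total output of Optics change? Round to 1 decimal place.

Δx_O = -101.8

I − A =
  [   0.75    -0.05]
  [  -0.25     0.95]
det(I−A) = (0.75)(0.95) − (-0.05)(-0.25) = 0.7000
adj(I−A) = [[0.95, 0.05], [0.25, 0.75]]
(I − A)⁻¹ = adj(I−A) / det(I−A) ≈
  [   1.3571     0.0714]
  [   0.3571     1.0714]
Δx = (I − A)⁻¹ Δd with Δd having -75 in the Optics component and 0 elsewhere.
So Δx_O = L_OO · (-75), where L_OO = adj(I−A)_OO / det(I−A) = 0.95 / 0.7000.
Δx_O = 0.95 × (-75) / 0.7000 = -71.25 / 0.7000 ≈ -101.8.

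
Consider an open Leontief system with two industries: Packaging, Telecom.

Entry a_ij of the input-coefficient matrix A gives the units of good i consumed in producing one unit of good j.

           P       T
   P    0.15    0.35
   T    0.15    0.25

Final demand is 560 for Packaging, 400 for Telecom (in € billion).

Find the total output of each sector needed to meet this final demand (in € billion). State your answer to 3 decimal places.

x_P = 957.265, x_T = 724.786

I − A =
  [   0.85    -0.35]
  [  -0.15     0.75]
det(I−A) = (0.85)(0.75) − (-0.35)(-0.15) = 0.5850
adj(I−A) = [[0.75, 0.35], [0.15, 0.85]]
(I − A)⁻¹ = adj(I−A) / det(I−A) ≈
  [   1.2821     0.5983]
  [   0.2564     1.4530]
x = (I − A)⁻¹ d = adj(I−A)·d / det(I−A), with det(I−A) = 0.5850:
  x_P = (0.75·560 + 0.35·400) / 0.5850 = 560.00 / 0.5850 ≈ 957.265
  x_T = (0.15·560 + 0.85·400) / 0.5850 = 424.00 / 0.5850 ≈ 724.786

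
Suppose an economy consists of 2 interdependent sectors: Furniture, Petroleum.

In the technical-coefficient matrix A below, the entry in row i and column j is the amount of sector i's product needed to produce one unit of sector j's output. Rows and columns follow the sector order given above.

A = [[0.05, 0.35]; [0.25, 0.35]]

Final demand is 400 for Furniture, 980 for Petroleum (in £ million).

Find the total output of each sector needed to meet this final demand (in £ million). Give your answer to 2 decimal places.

I − A =
  [   0.95    -0.35]
  [  -0.25     0.65]
det(I−A) = (0.95)(0.65) − (-0.35)(-0.25) = 0.5300
adj(I−A) = [[0.65, 0.35], [0.25, 0.95]]
(I − A)⁻¹ = adj(I−A) / det(I−A) ≈
  [   1.2264     0.6604]
  [   0.4717     1.7925]
x = (I − A)⁻¹ d = adj(I−A)·d / det(I−A), with det(I−A) = 0.5300:
  x_F = (0.65·400 + 0.35·980) / 0.5300 = 603.00 / 0.5300 ≈ 1137.74
  x_P = (0.25·400 + 0.95·980) / 0.5300 = 1031.00 / 0.5300 ≈ 1945.28

x_F = 1137.74, x_P = 1945.28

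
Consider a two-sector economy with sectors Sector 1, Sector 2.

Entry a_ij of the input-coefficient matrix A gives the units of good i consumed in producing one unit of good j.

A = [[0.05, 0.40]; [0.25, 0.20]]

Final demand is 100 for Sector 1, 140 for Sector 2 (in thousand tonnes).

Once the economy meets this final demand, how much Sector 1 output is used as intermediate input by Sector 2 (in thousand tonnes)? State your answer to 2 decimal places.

z_12 = 95.76

I − A =
  [   0.95    -0.40]
  [  -0.25     0.80]
det(I−A) = (0.95)(0.80) − (-0.40)(-0.25) = 0.6600
adj(I−A) = [[0.80, 0.40], [0.25, 0.95]]
(I − A)⁻¹ = adj(I−A) / det(I−A) ≈
  [   1.2121     0.6061]
  [   0.3788     1.4394]
First solve x = (I − A)⁻¹ d = adj(I−A)·d / det(I−A); in particular x_2 = (0.25·100 + 0.95·140) / 0.6600 = 158.00 / 0.6600 ≈ 239.3939.
Intermediate flow from 1 to 2: z_12 = a_12 · x_2 = 0.40 × 158.00 / 0.6600 = 63.20 / 0.6600 ≈ 95.76.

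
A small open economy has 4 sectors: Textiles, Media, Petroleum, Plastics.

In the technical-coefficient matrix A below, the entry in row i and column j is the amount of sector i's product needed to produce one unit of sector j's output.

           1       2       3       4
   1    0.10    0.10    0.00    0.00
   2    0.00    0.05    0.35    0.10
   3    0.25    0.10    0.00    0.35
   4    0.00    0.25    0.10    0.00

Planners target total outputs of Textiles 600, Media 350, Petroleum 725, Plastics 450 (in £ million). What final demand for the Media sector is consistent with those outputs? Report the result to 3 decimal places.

d_2 = 33.750

I − A =
  [   0.90    -0.10     0.00     0.00]
  [   0.00     0.95    -0.35    -0.10]
  [  -0.25    -0.10     1.00    -0.35]
  [   0.00    -0.25    -0.10     1.00]
d = (I − A) x:
  d_1 = (+0.90)·600 + (-0.10)·350 + (+0.00)·725 + (+0.00)·450 = 505.000
  d_2 = (+0.00)·600 + (+0.95)·350 + (-0.35)·725 + (-0.10)·450 = 33.750
  d_3 = (-0.25)·600 + (-0.10)·350 + (+1.00)·725 + (-0.35)·450 = 382.500
  d_4 = (+0.00)·600 + (-0.25)·350 + (-0.10)·725 + (+1.00)·450 = 290.000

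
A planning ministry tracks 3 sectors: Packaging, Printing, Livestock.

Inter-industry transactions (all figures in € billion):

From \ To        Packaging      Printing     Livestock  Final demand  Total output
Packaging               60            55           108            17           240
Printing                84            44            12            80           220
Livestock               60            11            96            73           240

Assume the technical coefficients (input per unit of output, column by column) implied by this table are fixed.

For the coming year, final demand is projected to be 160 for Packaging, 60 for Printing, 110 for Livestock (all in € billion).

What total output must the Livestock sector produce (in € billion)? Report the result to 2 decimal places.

Technical coefficients a_ij = z_ij / X_j:
  a_11 = 60/240 = 0.25, a_21 = 84/240 = 0.35, a_31 = 60/240 = 0.25
  a_12 = 55/220 = 0.25, a_22 = 44/220 = 0.20, a_32 = 11/220 = 0.05
  a_13 = 108/240 = 0.45, a_23 = 12/240 = 0.05, a_33 = 96/240 = 0.40
I − A =
  [   0.75    -0.25    -0.45]
  [  -0.35     0.80    -0.05]
  [  -0.25    -0.05     0.60]
Cofactors of I−A, C_ij = (−1)^(i+j)·(minor ij) (rows/columns in the sector order above):
  C_11 = (0.80)(0.60) − (-0.05)(-0.05) = 0.4775
  C_12 = −[(-0.35)(0.60) − (-0.05)(-0.25)] = 0.2225
  C_13 = (-0.35)(-0.05) − (0.80)(-0.25) = 0.2175
  C_21 = −[(-0.25)(0.60) − (-0.45)(-0.05)] = 0.1725
  C_22 = (0.75)(0.60) − (-0.45)(-0.25) = 0.3375
  C_23 = −[(0.75)(-0.05) − (-0.25)(-0.25)] = 0.1000
  C_31 = (-0.25)(-0.05) − (-0.45)(0.80) = 0.3725
  C_32 = −[(0.75)(-0.05) − (-0.45)(-0.35)] = 0.1950
  C_33 = (0.75)(0.80) − (-0.25)(-0.35) = 0.5125
det(I−A) = Σ_j (I−A)_1j·C_1j = (0.75)(0.4775) + (-0.25)(0.2225) + (-0.45)(0.2175) = 0.204625
adj(I−A) = Cᵀ =
  [ 0.4775   0.1725   0.3725]
  [ 0.2225   0.3375   0.1950]
  [ 0.2175   0.1000   0.5125]
(I − A)⁻¹ = adj(I−A) / det(I−A) ≈
  [   2.3335     0.8430     1.8204]
  [   1.0874     1.6494     0.9530]
  [   1.0629     0.4887     2.5046]
x = (I − A)⁻¹ d = adj(I−A)·d / det(I−A), with det(I−A) = 0.204625:
  x_1 = (0.4775·160 + 0.1725·60 + 0.3725·110) / 0.204625 = 127.725 / 0.204625 ≈ 624.19
  x_2 = (0.2225·160 + 0.3375·60 + 0.1950·110) / 0.204625 = 77.30 / 0.204625 ≈ 377.76
  x_3 = (0.2175·160 + 0.1000·60 + 0.5125·110) / 0.204625 = 97.175 / 0.204625 ≈ 474.89

x_3 = 474.89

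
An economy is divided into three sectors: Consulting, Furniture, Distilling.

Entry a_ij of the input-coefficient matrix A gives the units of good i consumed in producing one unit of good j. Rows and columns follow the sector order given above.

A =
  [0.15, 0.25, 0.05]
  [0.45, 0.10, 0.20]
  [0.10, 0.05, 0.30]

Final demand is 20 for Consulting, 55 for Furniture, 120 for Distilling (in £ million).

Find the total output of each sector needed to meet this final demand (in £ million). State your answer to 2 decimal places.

I − A =
  [   0.85    -0.25    -0.05]
  [  -0.45     0.90    -0.20]
  [  -0.10    -0.05     0.70]
Cofactors of I−A, C_ij = (−1)^(i+j)·(minor ij) (rows/columns in the sector order above):
  C_11 = (0.90)(0.70) − (-0.20)(-0.05) = 0.6200
  C_12 = −[(-0.45)(0.70) − (-0.20)(-0.10)] = 0.3350
  C_13 = (-0.45)(-0.05) − (0.90)(-0.10) = 0.1125
  C_21 = −[(-0.25)(0.70) − (-0.05)(-0.05)] = 0.1775
  C_22 = (0.85)(0.70) − (-0.05)(-0.10) = 0.5900
  C_23 = −[(0.85)(-0.05) − (-0.25)(-0.10)] = 0.0675
  C_31 = (-0.25)(-0.20) − (-0.05)(0.90) = 0.0950
  C_32 = −[(0.85)(-0.20) − (-0.05)(-0.45)] = 0.1925
  C_33 = (0.85)(0.90) − (-0.25)(-0.45) = 0.6525
det(I−A) = Σ_j (I−A)_1j·C_1j = (0.85)(0.6200) + (-0.25)(0.3350) + (-0.05)(0.1125) = 0.437625
adj(I−A) = Cᵀ =
  [ 0.6200   0.1775   0.0950]
  [ 0.3350   0.5900   0.1925]
  [ 0.1125   0.0675   0.6525]
(I − A)⁻¹ = adj(I−A) / det(I−A) ≈
  [   1.4167     0.4056     0.2171]
  [   0.7655     1.3482     0.4399]
  [   0.2571     0.1542     1.4910]
x = (I − A)⁻¹ d = adj(I−A)·d / det(I−A), with det(I−A) = 0.437625:
  x_C = (0.6200·20 + 0.1775·55 + 0.0950·120) / 0.437625 = 33.5625 / 0.437625 ≈ 76.69
  x_F = (0.3350·20 + 0.5900·55 + 0.1925·120) / 0.437625 = 62.25 / 0.437625 ≈ 142.25
  x_D = (0.1125·20 + 0.0675·55 + 0.6525·120) / 0.437625 = 84.2625 / 0.437625 ≈ 192.54

x_C = 76.69, x_F = 142.25, x_D = 192.54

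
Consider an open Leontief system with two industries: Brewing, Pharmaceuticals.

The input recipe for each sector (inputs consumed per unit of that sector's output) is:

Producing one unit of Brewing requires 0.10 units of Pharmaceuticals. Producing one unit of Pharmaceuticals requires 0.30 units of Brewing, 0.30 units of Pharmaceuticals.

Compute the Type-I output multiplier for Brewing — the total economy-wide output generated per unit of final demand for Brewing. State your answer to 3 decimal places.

I − A =
  [   1.00    -0.30]
  [  -0.10     0.70]
det(I−A) = (1.00)(0.70) − (-0.30)(-0.10) = 0.6700
adj(I−A) = [[0.70, 0.30], [0.10, 1.00]]
(I − A)⁻¹ = adj(I−A) / det(I−A) ≈
  [   1.0448     0.4478]
  [   0.1493     1.4925]
The output multiplier for sector j is the column-j sum of the Leontief inverse (I − A)⁻¹ = adj(I−A) / det(I−A).
Column B of adj(I−A): (0.70, 0.10); det(I−A) = 0.6700.
m_B = (0.70 + 0.10) / 0.6700 = 0.80 / 0.6700 ≈ 1.194.

m_B = 1.194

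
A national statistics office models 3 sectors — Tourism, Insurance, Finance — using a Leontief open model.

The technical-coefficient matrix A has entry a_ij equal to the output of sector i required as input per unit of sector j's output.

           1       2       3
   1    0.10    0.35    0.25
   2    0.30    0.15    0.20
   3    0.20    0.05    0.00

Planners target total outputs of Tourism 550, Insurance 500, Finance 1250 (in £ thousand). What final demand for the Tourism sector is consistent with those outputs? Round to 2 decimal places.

d_1 = 7.50

I − A =
  [   0.90    -0.35    -0.25]
  [  -0.30     0.85    -0.20]
  [  -0.20    -0.05     1.00]
d = (I − A) x:
  d_1 = (+0.90)·550 + (-0.35)·500 + (-0.25)·1250 = 7.50
  d_2 = (-0.30)·550 + (+0.85)·500 + (-0.20)·1250 = 10.00
  d_3 = (-0.20)·550 + (-0.05)·500 + (+1.00)·1250 = 1115.00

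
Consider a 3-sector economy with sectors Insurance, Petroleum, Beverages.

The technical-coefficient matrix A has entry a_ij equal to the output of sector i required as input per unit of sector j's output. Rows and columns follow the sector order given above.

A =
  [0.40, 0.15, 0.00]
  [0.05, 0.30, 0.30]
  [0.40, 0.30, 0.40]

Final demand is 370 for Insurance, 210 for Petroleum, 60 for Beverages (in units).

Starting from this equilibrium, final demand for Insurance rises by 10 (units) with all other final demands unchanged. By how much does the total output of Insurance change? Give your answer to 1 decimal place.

I − A =
  [   0.60    -0.15     0.00]
  [  -0.05     0.70    -0.30]
  [  -0.40    -0.30     0.60]
Cofactors of I−A, C_ij = (−1)^(i+j)·(minor ij) (rows/columns in the sector order above):
  C_11 = (0.70)(0.60) − (-0.30)(-0.30) = 0.3300
  C_12 = −[(-0.05)(0.60) − (-0.30)(-0.40)] = 0.1500
  C_13 = (-0.05)(-0.30) − (0.70)(-0.40) = 0.2950
  C_21 = −[(-0.15)(0.60) − (0.00)(-0.30)] = 0.0900
  C_22 = (0.60)(0.60) − (0.00)(-0.40) = 0.3600
  C_23 = −[(0.60)(-0.30) − (-0.15)(-0.40)] = 0.2400
  C_31 = (-0.15)(-0.30) − (0.00)(0.70) = 0.0450
  C_32 = −[(0.60)(-0.30) − (0.00)(-0.05)] = 0.1800
  C_33 = (0.60)(0.70) − (-0.15)(-0.05) = 0.4125
det(I−A) = Σ_j (I−A)_1j·C_1j = (0.60)(0.3300) + (-0.15)(0.1500) + (0.00)(0.2950) = 0.1755
adj(I−A) = Cᵀ =
  [ 0.3300   0.0900   0.0450]
  [ 0.1500   0.3600   0.1800]
  [ 0.2950   0.2400   0.4125]
(I − A)⁻¹ = adj(I−A) / det(I−A) ≈
  [   1.8803     0.5128     0.2564]
  [   0.8547     2.0513     1.0256]
  [   1.6809     1.3675     2.3504]
Δx = (I − A)⁻¹ Δd with Δd having +10 in the Insurance component and 0 elsewhere.
So Δx_I = L_II · (+10), where L_II = adj(I−A)_II / det(I−A) = 0.3300 / 0.1755.
Δx_I = 0.3300 × (+10) / 0.1755 = 3.30 / 0.1755 ≈ 18.8.

Δx_I = 18.8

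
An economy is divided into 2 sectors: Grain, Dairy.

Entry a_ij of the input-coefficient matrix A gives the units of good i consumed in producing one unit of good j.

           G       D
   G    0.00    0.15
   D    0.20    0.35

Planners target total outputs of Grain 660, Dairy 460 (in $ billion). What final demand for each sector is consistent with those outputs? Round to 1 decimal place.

d_G = 591.0, d_D = 167.0

I − A =
  [   1.00    -0.15]
  [  -0.20     0.65]
d = (I − A) x:
  d_G = (+1.00)·660 + (-0.15)·460 = 591.0
  d_D = (-0.20)·660 + (+0.65)·460 = 167.0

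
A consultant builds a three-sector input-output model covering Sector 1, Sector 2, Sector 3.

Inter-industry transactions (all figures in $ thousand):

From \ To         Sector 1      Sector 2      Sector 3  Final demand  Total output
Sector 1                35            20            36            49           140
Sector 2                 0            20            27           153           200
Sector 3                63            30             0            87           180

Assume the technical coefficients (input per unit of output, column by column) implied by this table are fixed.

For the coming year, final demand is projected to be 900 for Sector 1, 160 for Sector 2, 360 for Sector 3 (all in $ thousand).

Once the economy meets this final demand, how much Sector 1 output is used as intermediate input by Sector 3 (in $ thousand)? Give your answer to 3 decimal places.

z_13 = 221.854

Technical coefficients a_ij = z_ij / X_j:
  a_11 = 35/140 = 0.25, a_21 = 0/140 = 0.00, a_31 = 63/140 = 0.45
  a_12 = 20/200 = 0.10, a_22 = 20/200 = 0.10, a_32 = 30/200 = 0.15
  a_13 = 36/180 = 0.20, a_23 = 27/180 = 0.15, a_33 = 0/180 = 0.00
I − A =
  [   0.75    -0.10    -0.20]
  [   0.00     0.90    -0.15]
  [  -0.45    -0.15     1.00]
Cofactors of I−A, C_ij = (−1)^(i+j)·(minor ij) (rows/columns in the sector order above):
  C_11 = (0.90)(1.00) − (-0.15)(-0.15) = 0.8775
  C_12 = −[(0.00)(1.00) − (-0.15)(-0.45)] = 0.0675
  C_13 = (0.00)(-0.15) − (0.90)(-0.45) = 0.4050
  C_21 = −[(-0.10)(1.00) − (-0.20)(-0.15)] = 0.1300
  C_22 = (0.75)(1.00) − (-0.20)(-0.45) = 0.6600
  C_23 = −[(0.75)(-0.15) − (-0.10)(-0.45)] = 0.1575
  C_31 = (-0.10)(-0.15) − (-0.20)(0.90) = 0.1950
  C_32 = −[(0.75)(-0.15) − (-0.20)(0.00)] = 0.1125
  C_33 = (0.75)(0.90) − (-0.10)(0.00) = 0.6750
det(I−A) = Σ_j (I−A)_1j·C_1j = (0.75)(0.8775) + (-0.10)(0.0675) + (-0.20)(0.4050) = 0.570375
adj(I−A) = Cᵀ =
  [ 0.8775   0.1300   0.1950]
  [ 0.0675   0.6600   0.1125]
  [ 0.4050   0.1575   0.6750]
(I − A)⁻¹ = adj(I−A) / det(I−A) ≈
  [   1.5385     0.2279     0.3419]
  [   0.1183     1.1571     0.1972]
  [   0.7101     0.2761     1.1834]
First solve x = (I − A)⁻¹ d = adj(I−A)·d / det(I−A); in particular x_3 = (0.4050·900 + 0.1575·160 + 0.6750·360) / 0.570375 = 632.70 / 0.570375 ≈ 1109.27022.
Intermediate flow from 1 to 3: z_13 = a_13 · x_3 = 0.20 × 632.70 / 0.570375 = 126.54 / 0.570375 ≈ 221.854.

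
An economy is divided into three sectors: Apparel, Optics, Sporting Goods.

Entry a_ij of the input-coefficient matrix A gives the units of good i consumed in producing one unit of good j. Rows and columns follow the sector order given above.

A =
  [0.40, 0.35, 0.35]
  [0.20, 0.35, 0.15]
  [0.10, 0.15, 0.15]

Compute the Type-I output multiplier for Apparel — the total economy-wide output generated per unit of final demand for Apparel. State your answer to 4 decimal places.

I − A =
  [   0.60    -0.35    -0.35]
  [  -0.20     0.65    -0.15]
  [  -0.10    -0.15     0.85]
Cofactors of I−A, C_ij = (−1)^(i+j)·(minor ij) (rows/columns in the sector order above):
  C_11 = (0.65)(0.85) − (-0.15)(-0.15) = 0.5300
  C_12 = −[(-0.20)(0.85) − (-0.15)(-0.10)] = 0.1850
  C_13 = (-0.20)(-0.15) − (0.65)(-0.10) = 0.0950
  C_21 = −[(-0.35)(0.85) − (-0.35)(-0.15)] = 0.3500
  C_22 = (0.60)(0.85) − (-0.35)(-0.10) = 0.4750
  C_23 = −[(0.60)(-0.15) − (-0.35)(-0.10)] = 0.1250
  C_31 = (-0.35)(-0.15) − (-0.35)(0.65) = 0.2800
  C_32 = −[(0.60)(-0.15) − (-0.35)(-0.20)] = 0.1600
  C_33 = (0.60)(0.65) − (-0.35)(-0.20) = 0.3200
det(I−A) = Σ_j (I−A)_1j·C_1j = (0.60)(0.5300) + (-0.35)(0.1850) + (-0.35)(0.0950) = 0.2200
adj(I−A) = Cᵀ =
  [ 0.5300   0.3500   0.2800]
  [ 0.1850   0.4750   0.1600]
  [ 0.0950   0.1250   0.3200]
(I − A)⁻¹ = adj(I−A) / det(I−A) ≈
  [   2.40909     1.59091     1.27273]
  [   0.84091     2.15909     0.72727]
  [   0.43182     0.56818     1.45455]
The output multiplier for sector j is the column-j sum of the Leontief inverse (I − A)⁻¹ = adj(I−A) / det(I−A).
Column 1 of adj(I−A): (0.5300, 0.1850, 0.0950); det(I−A) = 0.2200.
m_1 = (0.5300 + 0.1850 + 0.0950) / 0.2200 = 0.81 / 0.2200 ≈ 3.6818.

m_1 = 3.6818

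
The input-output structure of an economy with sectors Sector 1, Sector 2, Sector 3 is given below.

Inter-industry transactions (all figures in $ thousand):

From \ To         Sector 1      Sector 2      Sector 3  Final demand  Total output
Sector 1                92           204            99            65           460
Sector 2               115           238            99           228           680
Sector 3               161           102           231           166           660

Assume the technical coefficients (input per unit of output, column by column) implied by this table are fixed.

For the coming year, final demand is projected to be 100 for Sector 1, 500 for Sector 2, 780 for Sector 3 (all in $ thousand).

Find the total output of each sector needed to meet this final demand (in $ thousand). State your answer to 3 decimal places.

Technical coefficients a_ij = z_ij / X_j:
  a_11 = 92/460 = 0.20, a_21 = 115/460 = 0.25, a_31 = 161/460 = 0.35
  a_12 = 204/680 = 0.30, a_22 = 238/680 = 0.35, a_32 = 102/680 = 0.15
  a_13 = 99/660 = 0.15, a_23 = 99/660 = 0.15, a_33 = 231/660 = 0.35
I − A =
  [   0.80    -0.30    -0.15]
  [  -0.25     0.65    -0.15]
  [  -0.35    -0.15     0.65]
Cofactors of I−A, C_ij = (−1)^(i+j)·(minor ij) (rows/columns in the sector order above):
  C_11 = (0.65)(0.65) − (-0.15)(-0.15) = 0.4000
  C_12 = −[(-0.25)(0.65) − (-0.15)(-0.35)] = 0.2150
  C_13 = (-0.25)(-0.15) − (0.65)(-0.35) = 0.2650
  C_21 = −[(-0.30)(0.65) − (-0.15)(-0.15)] = 0.2175
  C_22 = (0.80)(0.65) − (-0.15)(-0.35) = 0.4675
  C_23 = −[(0.80)(-0.15) − (-0.30)(-0.35)] = 0.2250
  C_31 = (-0.30)(-0.15) − (-0.15)(0.65) = 0.1425
  C_32 = −[(0.80)(-0.15) − (-0.15)(-0.25)] = 0.1575
  C_33 = (0.80)(0.65) − (-0.30)(-0.25) = 0.4450
det(I−A) = Σ_j (I−A)_1j·C_1j = (0.80)(0.4000) + (-0.30)(0.2150) + (-0.15)(0.2650) = 0.21575
adj(I−A) = Cᵀ =
  [ 0.4000   0.2175   0.1425]
  [ 0.2150   0.4675   0.1575]
  [ 0.2650   0.2250   0.4450]
(I − A)⁻¹ = adj(I−A) / det(I−A) ≈
  [   1.8540     1.0081     0.6605]
  [   0.9965     2.1669     0.7300]
  [   1.2283     1.0429     2.0626]
x = (I − A)⁻¹ d = adj(I−A)·d / det(I−A), with det(I−A) = 0.21575:
  x_1 = (0.4000·100 + 0.2175·500 + 0.1425·780) / 0.21575 = 259.90 / 0.21575 ≈ 1204.635
  x_2 = (0.2150·100 + 0.4675·500 + 0.1575·780) / 0.21575 = 378.10 / 0.21575 ≈ 1752.491
  x_3 = (0.2650·100 + 0.2250·500 + 0.4450·780) / 0.21575 = 486.10 / 0.21575 ≈ 2253.071

x_1 = 1204.635, x_2 = 1752.491, x_3 = 2253.071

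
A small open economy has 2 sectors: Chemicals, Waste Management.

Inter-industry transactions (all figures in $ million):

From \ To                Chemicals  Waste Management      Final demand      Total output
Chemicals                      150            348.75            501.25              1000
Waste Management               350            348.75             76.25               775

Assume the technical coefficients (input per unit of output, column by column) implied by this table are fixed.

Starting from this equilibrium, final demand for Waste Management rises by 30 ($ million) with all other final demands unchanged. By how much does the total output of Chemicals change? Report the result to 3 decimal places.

Δx_C = 43.548

Technical coefficients a_ij = z_ij / X_j:
  a_CC = 150/1000 = 0.15, a_WC = 350/1000 = 0.35
  a_CW = 348.75/775 = 0.45, a_WW = 348.75/775 = 0.45
I − A =
  [   0.85    -0.45]
  [  -0.35     0.55]
det(I−A) = (0.85)(0.55) − (-0.45)(-0.35) = 0.3100
adj(I−A) = [[0.55, 0.45], [0.35, 0.85]]
(I − A)⁻¹ = adj(I−A) / det(I−A) ≈
  [   1.7742     1.4516]
  [   1.1290     2.7419]
Δx = (I − A)⁻¹ Δd with Δd having +30 in the Waste Management component and 0 elsewhere.
So Δx_C = L_CW · (+30), where L_CW = adj(I−A)_CW / det(I−A) = 0.45 / 0.3100.
Δx_C = 0.45 × (+30) / 0.3100 = 13.50 / 0.3100 ≈ 43.548.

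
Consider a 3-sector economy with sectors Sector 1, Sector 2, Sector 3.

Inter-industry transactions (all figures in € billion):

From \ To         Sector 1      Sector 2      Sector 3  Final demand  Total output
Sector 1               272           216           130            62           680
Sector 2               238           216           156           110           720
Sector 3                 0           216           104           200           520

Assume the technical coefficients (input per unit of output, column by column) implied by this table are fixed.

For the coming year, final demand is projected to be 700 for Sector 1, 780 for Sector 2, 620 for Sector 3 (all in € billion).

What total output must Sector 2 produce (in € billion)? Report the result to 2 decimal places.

Technical coefficients a_ij = z_ij / X_j:
  a_11 = 272/680 = 0.40, a_21 = 238/680 = 0.35, a_31 = 0/680 = 0.00
  a_12 = 216/720 = 0.30, a_22 = 216/720 = 0.30, a_32 = 216/720 = 0.30
  a_13 = 130/520 = 0.25, a_23 = 156/520 = 0.30, a_33 = 104/520 = 0.20
I − A =
  [   0.60    -0.30    -0.25]
  [  -0.35     0.70    -0.30]
  [   0.00    -0.30     0.80]
Cofactors of I−A, C_ij = (−1)^(i+j)·(minor ij) (rows/columns in the sector order above):
  C_11 = (0.70)(0.80) − (-0.30)(-0.30) = 0.4700
  C_12 = −[(-0.35)(0.80) − (-0.30)(0.00)] = 0.2800
  C_13 = (-0.35)(-0.30) − (0.70)(0.00) = 0.1050
  C_21 = −[(-0.30)(0.80) − (-0.25)(-0.30)] = 0.3150
  C_22 = (0.60)(0.80) − (-0.25)(0.00) = 0.4800
  C_23 = −[(0.60)(-0.30) − (-0.30)(0.00)] = 0.1800
  C_31 = (-0.30)(-0.30) − (-0.25)(0.70) = 0.2650
  C_32 = −[(0.60)(-0.30) − (-0.25)(-0.35)] = 0.2675
  C_33 = (0.60)(0.70) − (-0.30)(-0.35) = 0.3150
det(I−A) = Σ_j (I−A)_1j·C_1j = (0.60)(0.4700) + (-0.30)(0.2800) + (-0.25)(0.1050) = 0.17175
adj(I−A) = Cᵀ =
  [ 0.4700   0.3150   0.2650]
  [ 0.2800   0.4800   0.2675]
  [ 0.1050   0.1800   0.3150]
(I − A)⁻¹ = adj(I−A) / det(I−A) ≈
  [   2.7365     1.8341     1.5429]
  [   1.6303     2.7948     1.5575]
  [   0.6114     1.0480     1.8341]
x = (I − A)⁻¹ d = adj(I−A)·d / det(I−A), with det(I−A) = 0.17175:
  x_1 = (0.4700·700 + 0.3150·780 + 0.2650·620) / 0.17175 = 739.00 / 0.17175 ≈ 4302.77
  x_2 = (0.2800·700 + 0.4800·780 + 0.2675·620) / 0.17175 = 736.25 / 0.17175 ≈ 4286.75
  x_3 = (0.1050·700 + 0.1800·780 + 0.3150·620) / 0.17175 = 409.20 / 0.17175 ≈ 2382.53

x_2 = 4286.75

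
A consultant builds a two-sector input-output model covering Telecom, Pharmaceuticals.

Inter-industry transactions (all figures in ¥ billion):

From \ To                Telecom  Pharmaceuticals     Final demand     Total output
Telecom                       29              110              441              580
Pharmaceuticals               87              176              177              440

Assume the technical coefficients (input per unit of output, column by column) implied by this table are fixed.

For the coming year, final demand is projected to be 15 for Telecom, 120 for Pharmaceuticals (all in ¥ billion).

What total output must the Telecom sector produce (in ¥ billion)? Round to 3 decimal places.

x_1 = 73.239

Technical coefficients a_ij = z_ij / X_j:
  a_11 = 29/580 = 0.05, a_21 = 87/580 = 0.15
  a_12 = 110/440 = 0.25, a_22 = 176/440 = 0.40
I − A =
  [   0.95    -0.25]
  [  -0.15     0.60]
det(I−A) = (0.95)(0.60) − (-0.25)(-0.15) = 0.5325
adj(I−A) = [[0.60, 0.25], [0.15, 0.95]]
(I − A)⁻¹ = adj(I−A) / det(I−A) ≈
  [   1.1268     0.4695]
  [   0.2817     1.7840]
x = (I − A)⁻¹ d = adj(I−A)·d / det(I−A), with det(I−A) = 0.5325:
  x_1 = (0.60·15 + 0.25·120) / 0.5325 = 39.00 / 0.5325 ≈ 73.239
  x_2 = (0.15·15 + 0.95·120) / 0.5325 = 116.25 / 0.5325 ≈ 218.310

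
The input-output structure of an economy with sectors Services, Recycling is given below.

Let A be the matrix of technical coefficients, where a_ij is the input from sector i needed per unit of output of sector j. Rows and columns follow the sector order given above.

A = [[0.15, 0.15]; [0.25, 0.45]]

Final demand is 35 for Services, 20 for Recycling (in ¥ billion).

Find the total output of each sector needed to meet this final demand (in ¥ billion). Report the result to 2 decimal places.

I − A =
  [   0.85    -0.15]
  [  -0.25     0.55]
det(I−A) = (0.85)(0.55) − (-0.15)(-0.25) = 0.4300
adj(I−A) = [[0.55, 0.15], [0.25, 0.85]]
(I − A)⁻¹ = adj(I−A) / det(I−A) ≈
  [   1.2791     0.3488]
  [   0.5814     1.9767]
x = (I − A)⁻¹ d = adj(I−A)·d / det(I−A), with det(I−A) = 0.4300:
  x_1 = (0.55·35 + 0.15·20) / 0.4300 = 22.25 / 0.4300 ≈ 51.74
  x_2 = (0.25·35 + 0.85·20) / 0.4300 = 25.75 / 0.4300 ≈ 59.88

x_1 = 51.74, x_2 = 59.88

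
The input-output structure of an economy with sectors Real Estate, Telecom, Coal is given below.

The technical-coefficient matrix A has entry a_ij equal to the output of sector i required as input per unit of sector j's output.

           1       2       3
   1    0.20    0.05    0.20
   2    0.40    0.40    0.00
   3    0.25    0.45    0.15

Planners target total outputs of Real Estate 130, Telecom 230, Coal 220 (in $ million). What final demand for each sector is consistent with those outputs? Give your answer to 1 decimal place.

d_1 = 48.5, d_2 = 86.0, d_3 = 51.0

I − A =
  [   0.80    -0.05    -0.20]
  [  -0.40     0.60     0.00]
  [  -0.25    -0.45     0.85]
d = (I − A) x:
  d_1 = (+0.80)·130 + (-0.05)·230 + (-0.20)·220 = 48.5
  d_2 = (-0.40)·130 + (+0.60)·230 + (+0.00)·220 = 86.0
  d_3 = (-0.25)·130 + (-0.45)·230 + (+0.85)·220 = 51.0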